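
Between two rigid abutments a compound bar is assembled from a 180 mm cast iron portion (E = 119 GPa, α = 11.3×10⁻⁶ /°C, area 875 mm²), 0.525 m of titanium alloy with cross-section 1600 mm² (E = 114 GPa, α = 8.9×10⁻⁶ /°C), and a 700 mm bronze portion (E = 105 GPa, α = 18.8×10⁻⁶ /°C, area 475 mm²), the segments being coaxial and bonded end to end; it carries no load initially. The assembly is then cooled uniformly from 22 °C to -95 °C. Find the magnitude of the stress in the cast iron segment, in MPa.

Free thermal contraction of the whole bar: Σ αᵢΔT Lᵢ = 11.3×10⁻⁶×117×180 + 8.9×10⁻⁶×117×525 + 18.8×10⁻⁶×117×700 = 2.324 mm.
Since the ends are fixed, an axial force P builds up, equal in every segment, with P · Σ Lᵢ/(AᵢEᵢ) = δ_free.
The series flexibility is Σ Lᵢ/(AᵢEᵢ) = 180/(875×119×10³) + 525/(1600×114×10³) + 700/(475×105×10³) = 1.864×10⁻⁵ mm/N.
Hence P = δ_free / Σ(L/AE) = 2.324/1.864×10⁻⁵ = 124.7 kN (tensile).
σ_{cast iron} = P / A = 124700 / 875 = 142.5 MPa.

σ ≈ 142 MPa (tensile)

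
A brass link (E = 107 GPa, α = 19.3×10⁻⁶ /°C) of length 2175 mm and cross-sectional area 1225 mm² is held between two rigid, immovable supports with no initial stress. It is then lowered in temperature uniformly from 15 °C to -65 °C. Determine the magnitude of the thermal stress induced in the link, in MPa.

σ ≈ 165 MPa (tensile)

Because both ends are immovable the net strain is zero, and the suppressed thermal strain is αΔT = 19.3×10⁻⁶ × 80 = 1544×10⁻⁶.
The stress required to suppress this strain is σ = Eε = 107×10³ × 1544×10⁻⁶ = 165.2 MPa, tensile since the link is trying to contract.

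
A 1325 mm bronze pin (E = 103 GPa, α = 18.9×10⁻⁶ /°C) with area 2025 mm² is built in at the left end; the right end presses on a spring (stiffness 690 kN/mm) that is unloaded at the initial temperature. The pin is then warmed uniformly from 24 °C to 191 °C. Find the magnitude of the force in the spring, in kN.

If the spring were absent the pin would lengthen by αΔT L = 18.9×10⁻⁶ × 167 × 1325 = 4.182 mm.
Let P be the compressive force at the spring. The pin shortens elastically by PL/(AE) and the spring compresses by P/k; together these equal δ_free.
So P = δ_free / [L/(AE) + 1/k] = 4.182 / [ 1325/(2025×103×10³) + 1/(690×10³) ].
P = 4.182 / 7.802×10⁻⁶ = 536000 N.

P ≈ 536 kN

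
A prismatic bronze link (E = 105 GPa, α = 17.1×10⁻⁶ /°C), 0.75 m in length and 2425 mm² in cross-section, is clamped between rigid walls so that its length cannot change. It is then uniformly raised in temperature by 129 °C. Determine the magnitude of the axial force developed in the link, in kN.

P ≈ 562 kN (compressive)

The ends cannot move, so σ = EαΔT = 105×10³ × 17.1×10⁻⁶ × 129 = 231.6 MPa.
Then P = σA = 231.6 × 2425 mm² = 561.7 kN, compressive.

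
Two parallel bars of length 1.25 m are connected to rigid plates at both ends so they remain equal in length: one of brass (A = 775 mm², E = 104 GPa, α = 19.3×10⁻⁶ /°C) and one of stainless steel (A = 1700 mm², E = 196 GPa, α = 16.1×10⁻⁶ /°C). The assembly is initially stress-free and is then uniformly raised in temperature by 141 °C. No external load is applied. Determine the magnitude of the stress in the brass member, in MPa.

σ ≈ 37.8 MPa (compressive)

The brass has the larger α, so on heating it would change length more than the stainless steel if both were free. The rigid plates force a common final length, so the brass is put into compression and the stainless steel into tension, with equal and opposite forces P (no external load).
Compatibility of the two members (thermal + elastic change equal): (α₁ − α₂)ΔT = P·[1/(A₁E₁) + 1/(A₂E₂)].
|α₁ − α₂|·ΔT = 3.2×10⁻⁶ × 141 = 0.0004512.
1/(A₁E₁) + 1/(A₂E₂) = 1/(775×104×10³) + 1/(1700×196×10³) = 1.541×10⁻⁸ N⁻¹.
So P = 0.0004512 / 1.541×10⁻⁸ = 29.28 kN.
σ_{brass} = P/A₁ = 29280/775 = 37.78 MPa, compressive.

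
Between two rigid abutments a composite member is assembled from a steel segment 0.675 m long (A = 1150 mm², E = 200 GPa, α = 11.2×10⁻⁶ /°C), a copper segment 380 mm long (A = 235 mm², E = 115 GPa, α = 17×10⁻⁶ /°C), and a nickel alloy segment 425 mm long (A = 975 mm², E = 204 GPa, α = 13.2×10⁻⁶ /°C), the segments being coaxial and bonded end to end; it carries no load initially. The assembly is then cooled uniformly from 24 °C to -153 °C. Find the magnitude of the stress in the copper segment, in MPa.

With the walls removed the bar would change length by δ_free = Σ αᵢΔT Lᵢ = 11.2×10⁻⁶×177×675 + 17×10⁻⁶×177×380 + 13.2×10⁻⁶×177×425 = 3.475 mm.
The rigid supports impose zero overall length change; the single axial force P common to all segments must satisfy P Σ Lᵢ/(AᵢEᵢ) = δ_free.
The series flexibility is Σ Lᵢ/(AᵢEᵢ) = 675/(1150×200×10³) + 380/(235×115×10³) + 425/(975×204×10³) = 1.913×10⁻⁵ mm/N.
So P = 3.475 / 1.913×10⁻⁵ = 181.6 kN, tensile.
σ_{copper} = P / A = 181600 / 235 = 772.8 MPa.

σ ≈ 773 MPa (tensile)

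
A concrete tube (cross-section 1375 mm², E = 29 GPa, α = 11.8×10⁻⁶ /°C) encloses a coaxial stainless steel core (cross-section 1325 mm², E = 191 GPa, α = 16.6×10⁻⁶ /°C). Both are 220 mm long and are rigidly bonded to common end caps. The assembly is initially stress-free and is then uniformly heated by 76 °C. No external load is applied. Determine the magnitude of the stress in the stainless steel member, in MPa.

σ ≈ 9.48 MPa (compressive)

Equilibrium of a rigid end plate with no external load gives equal and opposite internal forces ±P in the two members. Since α_{stainless steel} > α_{concrete}, heating drives the stainless steel into compression and the concrete into tension.
Setting the final lengths equal and cancelling L: (α₁ − α₂)ΔT = P/(A₁E₁) + P/(A₂E₂).
|α₁ − α₂|·ΔT = 4.8×10⁻⁶ × 76 = 0.0003648.
1/(A₁E₁) + 1/(A₂E₂) = 1/(1375×29×10³) + 1/(1325×191×10³) = 2.903×10⁻⁸ N⁻¹.
P = 0.0003648 / 2.903×10⁻⁸ = 12570 N = 12.57 kN.
σ_{stainless steel} = P/A₂ = 12570/1325 = 9.484 MPa, compressive.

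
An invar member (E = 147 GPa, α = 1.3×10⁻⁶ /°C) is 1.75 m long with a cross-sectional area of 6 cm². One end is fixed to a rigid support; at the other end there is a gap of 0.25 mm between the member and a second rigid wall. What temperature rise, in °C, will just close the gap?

ΔT ≈ 110 °C

Contact occurs when the free expansion equals the gap: αΔT L = 0.25 mm.
So ΔT = g/(αL) = 0.25/(1.3×10⁻⁶ × 1750) = 109.9 °C.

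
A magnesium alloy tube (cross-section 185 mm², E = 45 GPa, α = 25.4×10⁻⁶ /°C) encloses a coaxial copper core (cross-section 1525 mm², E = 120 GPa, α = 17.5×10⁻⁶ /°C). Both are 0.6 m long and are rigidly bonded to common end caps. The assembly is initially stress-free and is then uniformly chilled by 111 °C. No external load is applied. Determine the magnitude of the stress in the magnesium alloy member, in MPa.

σ ≈ 37.7 MPa (tensile)

Equilibrium of a rigid end plate with no external load gives equal and opposite internal forces ±P in the two members. Since α_{magnesium alloy} > α_{copper}, cooling drives the magnesium alloy into tension and the copper into compression.
Compatibility of the two members (thermal + elastic change equal): (α₁ − α₂)ΔT = P·[1/(A₁E₁) + 1/(A₂E₂)].
|α₁ − α₂|·ΔT = 7.9×10⁻⁶ × 111 = 0.0008769.
1/(A₁E₁) + 1/(A₂E₂) = 1/(185×45×10³) + 1/(1525×120×10³) = 1.256×10⁻⁷ N⁻¹.
P = 0.0008769 / 1.256×10⁻⁷ = 6983 N = 6.983 kN.
σ_{magnesium alloy} = P/A₁ = 6983/185 = 37.74 MPa, tensile.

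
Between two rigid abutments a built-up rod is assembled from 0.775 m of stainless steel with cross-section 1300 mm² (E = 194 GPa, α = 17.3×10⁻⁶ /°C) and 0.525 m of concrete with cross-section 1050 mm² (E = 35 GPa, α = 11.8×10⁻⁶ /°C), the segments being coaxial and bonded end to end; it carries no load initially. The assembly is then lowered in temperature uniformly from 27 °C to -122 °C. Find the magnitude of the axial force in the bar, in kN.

P ≈ 168 kN (tensile)

With the walls removed the bar would change length by δ_free = Σ αᵢΔT Lᵢ = 17.3×10⁻⁶×149×775 + 11.8×10⁻⁶×149×525 = 2.921 mm.
Since the ends are fixed, an axial force P builds up, equal in every segment, with P · Σ Lᵢ/(AᵢEᵢ) = δ_free.
Σ Lᵢ/(AᵢEᵢ) = 775/(1300×194×10³) + 525/(1050×35×10³) = 1.736×10⁻⁵ mm/N.
So P = 2.921 / 1.736×10⁻⁵ = 168.3 kN, tensile.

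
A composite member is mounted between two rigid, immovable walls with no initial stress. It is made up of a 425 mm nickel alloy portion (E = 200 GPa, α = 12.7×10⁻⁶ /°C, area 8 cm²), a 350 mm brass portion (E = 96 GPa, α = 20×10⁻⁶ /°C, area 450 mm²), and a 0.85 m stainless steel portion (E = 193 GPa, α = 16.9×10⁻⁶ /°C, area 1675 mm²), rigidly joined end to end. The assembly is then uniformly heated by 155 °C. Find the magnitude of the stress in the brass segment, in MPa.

σ ≈ 689 MPa (compressive)

Free thermal expansion of the whole bar: Σ αᵢΔT Lᵢ = 12.7×10⁻⁶×155×425 + 20×10⁻⁶×155×350 + 16.9×10⁻⁶×155×850 = 4.148 mm.
Since the ends are fixed, an axial force P builds up, equal in every segment, with P · Σ Lᵢ/(AᵢEᵢ) = δ_free.
The series flexibility is Σ Lᵢ/(AᵢEᵢ) = 425/(800×200×10³) + 350/(450×96×10³) + 850/(1675×193×10³) = 1.339×10⁻⁵ mm/N.
Hence P = δ_free / Σ(L/AE) = 4.148/1.339×10⁻⁵ = 309.9 kN (compressive).
σ_{brass} = P / A = 309900 / 450 = 688.6 MPa.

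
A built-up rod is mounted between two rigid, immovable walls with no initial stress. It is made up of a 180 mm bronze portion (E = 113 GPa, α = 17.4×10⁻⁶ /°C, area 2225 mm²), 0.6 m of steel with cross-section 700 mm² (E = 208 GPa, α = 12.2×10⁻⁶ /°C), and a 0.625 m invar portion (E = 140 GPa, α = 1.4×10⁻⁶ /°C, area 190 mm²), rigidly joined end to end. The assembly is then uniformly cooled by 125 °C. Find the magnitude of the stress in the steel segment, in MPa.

σ ≈ 71.4 MPa (tensile)

With the walls removed the bar would change length by δ_free = Σ αᵢΔT Lᵢ = 17.4×10⁻⁶×125×180 + 12.2×10⁻⁶×125×600 + 1.4×10⁻⁶×125×625 = 1.416 mm.
The walls prevent any net length change, so an axial force P (same in every segment) develops. Compatibility: P · Σ Lᵢ/(AᵢEᵢ) = δ_free.
Σ Lᵢ/(AᵢEᵢ) = 180/(2225×113×10³) + 600/(700×208×10³) + 625/(190×140×10³) = 2.833×10⁻⁵ mm/N.
P = 1.416 / 2.833×10⁻⁵ = 49970 N = 49.97 kN, tensile.
σ_{steel} = P / A = 49970 / 700 = 71.39 MPa.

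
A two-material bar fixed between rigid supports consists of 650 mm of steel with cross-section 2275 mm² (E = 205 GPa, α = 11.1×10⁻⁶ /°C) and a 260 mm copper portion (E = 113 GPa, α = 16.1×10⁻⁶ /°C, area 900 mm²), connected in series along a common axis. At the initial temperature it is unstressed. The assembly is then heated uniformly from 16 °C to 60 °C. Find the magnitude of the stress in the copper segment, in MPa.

Free thermal expansion of the whole bar: Σ αᵢΔT Lᵢ = 11.1×10⁻⁶×44×650 + 16.1×10⁻⁶×44×260 = 0.5016 mm.
Since the ends are fixed, an axial force P builds up, equal in every segment, with P · Σ Lᵢ/(AᵢEᵢ) = δ_free.
Σ Lᵢ/(AᵢEᵢ) = 650/(2275×205×10³) + 260/(900×113×10³) = 3.95×10⁻⁶ mm/N.
So P = 0.5016 / 3.95×10⁻⁶ = 127 kN, compressive.
σ_{copper} = P / A = 127000 / 900 = 141.1 MPa.

σ ≈ 141 MPa (compressive)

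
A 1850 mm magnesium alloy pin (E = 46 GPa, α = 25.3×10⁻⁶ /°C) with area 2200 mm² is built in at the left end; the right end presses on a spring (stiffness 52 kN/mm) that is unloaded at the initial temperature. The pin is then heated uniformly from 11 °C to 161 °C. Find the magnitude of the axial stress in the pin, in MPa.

If the spring were absent the pin would lengthen by αΔT L = 25.3×10⁻⁶ × 150 × 1850 = 7.021 mm.
Let P be the compressive force at the spring. The pin shortens elastically by PL/(AE) and the spring compresses by P/k; together these equal δ_free.
P [ L/(AE) + 1/k ] = δ_free → P [ 1850/(2200×46×10³) + 1/(52×10³) ] = 7.021.
P = 7.021 / 3.751×10⁻⁵ = 187200 N.
σ = P/A = 187200/2200 = 85.07 MPa.

σ ≈ 85.1 MPa (compressive)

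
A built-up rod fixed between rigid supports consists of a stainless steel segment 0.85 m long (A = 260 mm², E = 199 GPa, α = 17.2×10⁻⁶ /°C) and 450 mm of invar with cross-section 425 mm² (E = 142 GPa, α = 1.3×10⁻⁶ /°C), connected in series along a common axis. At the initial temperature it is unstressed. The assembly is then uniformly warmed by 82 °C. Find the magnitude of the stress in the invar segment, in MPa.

σ ≈ 123 MPa (compressive)

Free thermal expansion of the whole bar: Σ αᵢΔT Lᵢ = 17.2×10⁻⁶×82×850 + 1.3×10⁻⁶×82×450 = 1.247 mm.
The walls prevent any net length change, so an axial force P (same in every segment) develops. Compatibility: P · Σ Lᵢ/(AᵢEᵢ) = δ_free.
The series flexibility is Σ Lᵢ/(AᵢEᵢ) = 850/(260×199×10³) + 450/(425×142×10³) = 2.388×10⁻⁵ mm/N.
P = 1.247 / 2.388×10⁻⁵ = 52200 N = 52.2 kN, compressive.
σ_{invar} = P / A = 52200 / 425 = 122.8 MPa.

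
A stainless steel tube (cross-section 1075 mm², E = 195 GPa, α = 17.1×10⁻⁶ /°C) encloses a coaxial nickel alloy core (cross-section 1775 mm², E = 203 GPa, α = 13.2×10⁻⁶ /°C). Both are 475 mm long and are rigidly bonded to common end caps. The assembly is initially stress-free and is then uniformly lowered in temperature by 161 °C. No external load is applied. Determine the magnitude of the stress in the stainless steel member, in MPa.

σ ≈ 77.4 MPa (tensile)

Both members must finish at the same length. With the larger α, the stainless steel tends to over-contract; the plates restrain it, putting the stainless steel in tension and the nickel alloy in compression. With no external load the two internal forces are equal and opposite, magnitude P.
Compatibility of the two members (thermal + elastic change equal): (α₁ − α₂)ΔT = P·[1/(A₁E₁) + 1/(A₂E₂)].
|α₁ − α₂|·ΔT = 3.9×10⁻⁶ × 161 = 0.0006279.
1/(A₁E₁) + 1/(A₂E₂) = 1/(1075×195×10³) + 1/(1775×203×10³) = 7.546×10⁻⁹ N⁻¹.
So P = 0.0006279 / 7.546×10⁻⁹ = 83.21 kN.
σ_{stainless steel} = P/A₁ = 83210/1075 = 77.41 MPa, tensile.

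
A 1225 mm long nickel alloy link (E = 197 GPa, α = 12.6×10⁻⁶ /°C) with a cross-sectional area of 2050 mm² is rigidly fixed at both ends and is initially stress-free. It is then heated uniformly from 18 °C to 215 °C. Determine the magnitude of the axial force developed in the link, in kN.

P ≈ 1000 kN (compressive)

With zero net strain, σ = E·αΔT = 197 GPa × 12.6×10⁻⁶ × 197 = 489 MPa.
Axial force P = σA = 489 × 2050 = 1.002×10⁶ N = 1002 kN, compressive.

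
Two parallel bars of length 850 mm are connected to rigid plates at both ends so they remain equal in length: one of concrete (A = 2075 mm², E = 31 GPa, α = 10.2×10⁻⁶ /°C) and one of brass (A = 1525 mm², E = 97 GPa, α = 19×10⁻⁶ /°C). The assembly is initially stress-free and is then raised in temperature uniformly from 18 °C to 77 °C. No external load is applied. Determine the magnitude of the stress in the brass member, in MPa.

Equilibrium of a rigid end plate with no external load gives equal and opposite internal forces ±P in the two members. Since α_{brass} > α_{concrete}, heating drives the brass into compression and the concrete into tension.
Setting the final lengths equal and cancelling L: (α₁ − α₂)ΔT = P/(A₁E₁) + P/(A₂E₂).
|α₁ − α₂|·ΔT = 8.8×10⁻⁶ × 59 = 0.0005192.
1/(A₁E₁) + 1/(A₂E₂) = 1/(2075×31×10³) + 1/(1525×97×10³) = 2.231×10⁻⁸ N⁻¹.
So P = 0.0005192 / 2.231×10⁻⁸ = 23.28 kN.
σ_{brass} = P/A₂ = 23280/1525 = 15.26 MPa, compressive.

σ ≈ 15.3 MPa (compressive)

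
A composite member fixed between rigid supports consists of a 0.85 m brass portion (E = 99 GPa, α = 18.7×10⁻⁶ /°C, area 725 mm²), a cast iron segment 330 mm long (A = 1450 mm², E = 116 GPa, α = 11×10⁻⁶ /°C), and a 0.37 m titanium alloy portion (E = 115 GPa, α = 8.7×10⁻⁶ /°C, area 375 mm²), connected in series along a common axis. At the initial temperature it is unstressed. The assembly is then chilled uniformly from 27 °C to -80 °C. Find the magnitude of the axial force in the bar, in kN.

Free thermal contraction of the whole bar: Σ αᵢΔT Lᵢ = 18.7×10⁻⁶×107×850 + 11×10⁻⁶×107×330 + 8.7×10⁻⁶×107×370 = 2.434 mm.
The rigid supports impose zero overall length change; the single axial force P common to all segments must satisfy P Σ Lᵢ/(AᵢEᵢ) = δ_free.
The series flexibility is Σ Lᵢ/(AᵢEᵢ) = 850/(725×99×10³) + 330/(1450×116×10³) + 370/(375×115×10³) = 2.238×10⁻⁵ mm/N.
Hence P = δ_free / Σ(L/AE) = 2.434/2.238×10⁻⁵ = 108.7 kN (tensile).

P ≈ 109 kN (tensile)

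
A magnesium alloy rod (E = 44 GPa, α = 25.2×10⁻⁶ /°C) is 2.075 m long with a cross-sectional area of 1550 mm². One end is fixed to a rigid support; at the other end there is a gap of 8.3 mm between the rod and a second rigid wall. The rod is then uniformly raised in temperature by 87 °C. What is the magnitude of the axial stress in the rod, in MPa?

σ ≈ 0 MPa

Free thermal elongation = αΔT L = 25.2×10⁻⁶ × 87 × 2075 = 4.549 mm.
Since δ_free = 4.55 mm is less than the 8.3 mm gap, the rod never touches the wall. No axial force develops.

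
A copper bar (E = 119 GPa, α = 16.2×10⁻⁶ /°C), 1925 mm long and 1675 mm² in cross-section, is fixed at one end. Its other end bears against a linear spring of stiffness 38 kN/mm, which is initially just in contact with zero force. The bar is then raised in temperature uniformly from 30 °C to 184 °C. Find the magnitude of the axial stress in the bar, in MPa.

If the spring were absent the bar would lengthen by αΔT L = 16.2×10⁻⁶ × 154 × 1925 = 4.802 mm.
Let P be the compressive force at the spring. The bar shortens elastically by PL/(AE) and the spring compresses by P/k; together these equal δ_free.
P [ L/(AE) + 1/k ] = δ_free → P [ 1925/(1675×119×10³) + 1/(38×10³) ] = 4.802.
P = 4.802 / 3.597×10⁻⁵ = 133500 N.
σ = P/A = 133500/1675 = 79.7 MPa.

σ ≈ 79.7 MPa (compressive)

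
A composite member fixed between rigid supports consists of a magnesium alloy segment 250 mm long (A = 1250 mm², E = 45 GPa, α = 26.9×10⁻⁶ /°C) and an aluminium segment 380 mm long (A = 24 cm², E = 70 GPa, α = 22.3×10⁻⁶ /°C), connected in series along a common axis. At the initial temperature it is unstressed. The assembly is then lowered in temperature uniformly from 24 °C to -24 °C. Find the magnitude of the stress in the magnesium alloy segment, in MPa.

With the walls removed the bar would change length by δ_free = Σ αᵢΔT Lᵢ = 26.9×10⁻⁶×48×250 + 22.3×10⁻⁶×48×380 = 0.7296 mm.
Since the ends are fixed, an axial force P builds up, equal in every segment, with P · Σ Lᵢ/(AᵢEᵢ) = δ_free.
The series flexibility is Σ Lᵢ/(AᵢEᵢ) = 250/(1250×45×10³) + 380/(2400×70×10³) = 6.706×10⁻⁶ mm/N.
So P = 0.7296 / 6.706×10⁻⁶ = 108.8 kN, tensile.
σ_{magnesium alloy} = P / A = 108800 / 1250 = 87.03 MPa.

σ ≈ 87 MPa (tensile)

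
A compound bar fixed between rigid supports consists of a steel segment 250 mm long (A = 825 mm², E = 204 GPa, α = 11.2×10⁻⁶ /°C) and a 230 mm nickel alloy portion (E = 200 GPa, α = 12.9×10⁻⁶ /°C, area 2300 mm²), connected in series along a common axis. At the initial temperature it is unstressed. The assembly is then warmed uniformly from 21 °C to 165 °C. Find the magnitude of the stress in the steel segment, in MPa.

σ ≈ 507 MPa (compressive)

With the walls removed the bar would change length by δ_free = Σ αᵢΔT Lᵢ = 11.2×10⁻⁶×144×250 + 12.9×10⁻⁶×144×230 = 0.8304 mm.
The walls prevent any net length change, so an axial force P (same in every segment) develops. Compatibility: P · Σ Lᵢ/(AᵢEᵢ) = δ_free.
The series flexibility is Σ Lᵢ/(AᵢEᵢ) = 250/(825×204×10³) + 230/(2300×200×10³) = 1.985×10⁻⁶ mm/N.
P = 0.8304 / 1.985×10⁻⁶ = 418300 N = 418.3 kN, compressive.
σ_{steel} = P / A = 418300 / 825 = 507 MPa.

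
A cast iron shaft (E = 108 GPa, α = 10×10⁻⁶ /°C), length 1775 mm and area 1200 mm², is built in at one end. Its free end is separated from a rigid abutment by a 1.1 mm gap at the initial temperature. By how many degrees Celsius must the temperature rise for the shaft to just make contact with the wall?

ΔT ≈ 62 °C

Contact occurs when the free expansion equals the gap: αΔT L = 1.1 mm.
So ΔT = g/(αL) = 1.1/(10×10⁻⁶ × 1775) = 61.97 °C.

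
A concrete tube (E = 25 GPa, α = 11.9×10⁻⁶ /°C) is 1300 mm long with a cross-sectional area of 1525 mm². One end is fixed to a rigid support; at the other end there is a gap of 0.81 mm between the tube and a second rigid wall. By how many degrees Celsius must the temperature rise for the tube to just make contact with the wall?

The gap closes when αΔT L = 0.81 mm, since the tube is still unstressed at that instant.
ΔT = 0.81 / (11.9×10⁻⁶ × 1300) = 52.36 °C.

ΔT ≈ 52.4 °C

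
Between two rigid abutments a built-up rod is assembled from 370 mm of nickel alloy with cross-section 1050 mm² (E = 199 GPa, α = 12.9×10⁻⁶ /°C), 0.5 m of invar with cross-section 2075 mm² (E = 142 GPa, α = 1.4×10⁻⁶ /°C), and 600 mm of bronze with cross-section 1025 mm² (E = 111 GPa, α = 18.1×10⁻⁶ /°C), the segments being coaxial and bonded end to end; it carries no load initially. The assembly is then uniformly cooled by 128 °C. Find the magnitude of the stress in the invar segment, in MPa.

Free thermal contraction of the whole bar: Σ αᵢΔT Lᵢ = 12.9×10⁻⁶×128×370 + 1.4×10⁻⁶×128×500 + 18.1×10⁻⁶×128×600 = 2.091 mm.
The rigid supports impose zero overall length change; the single axial force P common to all segments must satisfy P Σ Lᵢ/(AᵢEᵢ) = δ_free.
The series flexibility is Σ Lᵢ/(AᵢEᵢ) = 370/(1050×199×10³) + 500/(2075×142×10³) + 600/(1025×111×10³) = 8.741×10⁻⁶ mm/N.
Hence P = δ_free / Σ(L/AE) = 2.091/8.741×10⁻⁶ = 239.2 kN (tensile).
σ_{invar} = P / A = 239200 / 2075 = 115.3 MPa.

σ ≈ 115 MPa (tensile)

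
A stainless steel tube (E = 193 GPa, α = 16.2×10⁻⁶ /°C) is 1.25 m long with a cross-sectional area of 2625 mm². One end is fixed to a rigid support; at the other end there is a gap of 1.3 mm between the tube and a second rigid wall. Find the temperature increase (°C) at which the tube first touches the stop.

Contact occurs when the free expansion equals the gap: αΔT L = 1.3 mm.
So ΔT = g/(αL) = 1.3/(16.2×10⁻⁶ × 1250) = 64.2 °C.

ΔT ≈ 64.2 °C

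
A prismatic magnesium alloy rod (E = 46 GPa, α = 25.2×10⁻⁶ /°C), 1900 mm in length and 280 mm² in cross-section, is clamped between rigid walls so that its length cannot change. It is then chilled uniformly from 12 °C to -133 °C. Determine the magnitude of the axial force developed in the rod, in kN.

The ends cannot move, so σ = EαΔT = 46×10³ × 25.2×10⁻⁶ × 145 = 168.1 MPa.
P = AEαΔT = 280 × 46×10³ × 25.2×10⁻⁶ × 145 = 47.06 kN (tensile).

P ≈ 47.1 kN (tensile)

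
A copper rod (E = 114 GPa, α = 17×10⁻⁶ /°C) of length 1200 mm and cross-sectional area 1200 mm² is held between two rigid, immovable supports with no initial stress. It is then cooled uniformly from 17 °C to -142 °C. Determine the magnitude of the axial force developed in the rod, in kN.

P ≈ 370 kN (tensile)

With zero net strain, σ = E·αΔT = 114 GPa × 17×10⁻⁶ × 159 = 308.1 MPa.
Then P = σA = 308.1 × 1200 mm² = 369.8 kN, tensile.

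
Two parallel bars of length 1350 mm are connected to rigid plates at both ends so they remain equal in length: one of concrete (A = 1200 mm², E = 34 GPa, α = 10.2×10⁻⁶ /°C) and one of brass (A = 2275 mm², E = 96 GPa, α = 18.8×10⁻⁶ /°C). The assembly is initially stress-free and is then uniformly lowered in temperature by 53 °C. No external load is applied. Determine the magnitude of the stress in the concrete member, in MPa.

σ ≈ 13.1 MPa (compressive)

Equilibrium of a rigid end plate with no external load gives equal and opposite internal forces ±P in the two members. Since α_{brass} > α_{concrete}, cooling drives the brass into tension and the concrete into compression.
Setting the final lengths equal and cancelling L: (α₁ − α₂)ΔT = P/(A₁E₁) + P/(A₂E₂).
|α₁ − α₂|·ΔT = 8.6×10⁻⁶ × 53 = 0.0004558.
1/(A₁E₁) + 1/(A₂E₂) = 1/(1200×34×10³) + 1/(2275×96×10³) = 2.909×10⁻⁸ N⁻¹.
So P = 0.0004558 / 2.909×10⁻⁸ = 15.67 kN.
σ_{concrete} = P/A₁ = 15670/1200 = 13.06 MPa, compressive.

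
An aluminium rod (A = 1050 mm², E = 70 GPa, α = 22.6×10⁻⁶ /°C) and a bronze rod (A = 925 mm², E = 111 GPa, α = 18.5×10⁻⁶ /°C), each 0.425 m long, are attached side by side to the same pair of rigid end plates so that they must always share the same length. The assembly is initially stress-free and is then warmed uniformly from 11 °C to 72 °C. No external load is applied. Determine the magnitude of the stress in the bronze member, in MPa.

Both members must finish at the same length. With the larger α, the aluminium tends to over-expand; the plates restrain it, putting the aluminium in compression and the bronze in tension. With no external load the two internal forces are equal and opposite, magnitude P.
Setting the final lengths equal and cancelling L: (α₁ − α₂)ΔT = P/(A₁E₁) + P/(A₂E₂).
|α₁ − α₂|·ΔT = 4.1×10⁻⁶ × 61 = 0.0002501.
1/(A₁E₁) + 1/(A₂E₂) = 1/(1050×70×10³) + 1/(925×111×10³) = 2.334×10⁻⁸ N⁻¹.
P = 0.0002501 / 2.334×10⁻⁸ = 10710 N = 10.71 kN.
σ_{bronze} = P/A₂ = 10710/925 = 11.58 MPa, tensile.

σ ≈ 11.6 MPa (tensile)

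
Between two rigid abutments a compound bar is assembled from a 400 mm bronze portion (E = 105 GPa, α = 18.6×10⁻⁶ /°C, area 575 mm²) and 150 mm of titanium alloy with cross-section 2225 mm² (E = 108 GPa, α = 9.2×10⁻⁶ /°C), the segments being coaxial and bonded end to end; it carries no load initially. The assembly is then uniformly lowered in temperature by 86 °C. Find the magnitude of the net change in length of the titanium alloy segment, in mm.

|ΔL| ≈ 0.0534 mm

If the supports were absent, the total length change would be Σ αᵢΔT Lᵢ = 18.6×10⁻⁶×86×400 + 9.2×10⁻⁶×86×150 = 0.7585 mm.
The rigid supports impose zero overall length change; the single axial force P common to all segments must satisfy P Σ Lᵢ/(AᵢEᵢ) = δ_free.
The series flexibility is Σ Lᵢ/(AᵢEᵢ) = 400/(575×105×10³) + 150/(2225×108×10³) = 7.249×10⁻⁶ mm/N.
Hence P = δ_free / Σ(L/AE) = 0.7585/7.249×10⁻⁶ = 104.6 kN (tensile).
For the titanium alloy segment, free thermal change = 9.2×10⁻⁶×86×150 = 0.1187 mm and elastic change from P = 104600×150/(2225×108×10³) = 0.06531 mm; these oppose, so the net change is 0.0534 mm (segment shortens).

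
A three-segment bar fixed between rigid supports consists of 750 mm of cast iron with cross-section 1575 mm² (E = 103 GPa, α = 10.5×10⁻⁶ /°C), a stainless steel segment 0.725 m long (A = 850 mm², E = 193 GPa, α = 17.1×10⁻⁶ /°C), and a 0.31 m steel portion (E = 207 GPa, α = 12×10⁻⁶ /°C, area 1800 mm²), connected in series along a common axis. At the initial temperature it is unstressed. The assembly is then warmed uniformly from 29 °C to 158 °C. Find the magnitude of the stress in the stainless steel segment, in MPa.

σ ≈ 369 MPa (compressive)

With the walls removed the bar would change length by δ_free = Σ αᵢΔT Lᵢ = 10.5×10⁻⁶×129×750 + 17.1×10⁻⁶×129×725 + 12×10⁻⁶×129×310 = 3.095 mm.
Since the ends are fixed, an axial force P builds up, equal in every segment, with P · Σ Lᵢ/(AᵢEᵢ) = δ_free.
Σ Lᵢ/(AᵢEᵢ) = 750/(1575×103×10³) + 725/(850×193×10³) + 310/(1800×207×10³) = 9.875×10⁻⁶ mm/N.
Hence P = δ_free / Σ(L/AE) = 3.095/9.875×10⁻⁶ = 313.4 kN (compressive).
σ_{stainless steel} = P / A = 313400 / 850 = 368.7 MPa.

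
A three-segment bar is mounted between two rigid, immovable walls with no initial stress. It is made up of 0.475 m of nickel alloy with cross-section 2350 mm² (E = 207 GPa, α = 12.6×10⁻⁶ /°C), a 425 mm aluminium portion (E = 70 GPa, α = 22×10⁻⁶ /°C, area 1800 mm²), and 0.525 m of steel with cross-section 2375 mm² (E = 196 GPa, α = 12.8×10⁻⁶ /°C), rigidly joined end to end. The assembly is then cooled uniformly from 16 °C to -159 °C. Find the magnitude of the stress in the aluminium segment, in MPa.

If the supports were absent, the total length change would be Σ αᵢΔT Lᵢ = 12.6×10⁻⁶×175×475 + 22×10⁻⁶×175×425 + 12.8×10⁻⁶×175×525 = 3.86 mm.
Since the ends are fixed, an axial force P builds up, equal in every segment, with P · Σ Lᵢ/(AᵢEᵢ) = δ_free.
Σ Lᵢ/(AᵢEᵢ) = 475/(2350×207×10³) + 425/(1800×70×10³) + 525/(2375×196×10³) = 5.477×10⁻⁶ mm/N.
So P = 3.86 / 5.477×10⁻⁶ = 704.7 kN, tensile.
σ_{aluminium} = P / A = 704700 / 1800 = 391.5 MPa.

σ ≈ 391 MPa (tensile)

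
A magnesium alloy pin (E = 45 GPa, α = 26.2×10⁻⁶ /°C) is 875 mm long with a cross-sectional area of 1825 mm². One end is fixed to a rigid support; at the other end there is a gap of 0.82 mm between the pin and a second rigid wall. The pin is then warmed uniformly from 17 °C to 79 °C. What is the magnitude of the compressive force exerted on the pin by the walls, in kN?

Unrestrained expansion: δ_free = αΔT L = 26.2×10⁻⁶ × 62 × 875 = 1.421 mm.
The gap closes (δ_free > 0.82 mm) and the wall then resists a further 1.421 − 0.82 = 0.6013 mm of expansion.
Compatibility: PL/(AE) = 0.6013 mm, so σ = P/A = E × (0.6013/875) = 30.93 MPa.
P = σA = 30.93 × 1825 = 56.44 kN.

P ≈ 56.4 kN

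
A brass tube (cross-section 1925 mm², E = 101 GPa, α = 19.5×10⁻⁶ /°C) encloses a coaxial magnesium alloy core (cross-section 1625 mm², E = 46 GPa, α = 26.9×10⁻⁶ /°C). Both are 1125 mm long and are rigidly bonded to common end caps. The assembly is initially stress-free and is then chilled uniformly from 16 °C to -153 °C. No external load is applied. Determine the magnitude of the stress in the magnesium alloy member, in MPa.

Equilibrium of a rigid end plate with no external load gives equal and opposite internal forces ±P in the two members. Since α_{magnesium alloy} > α_{brass}, cooling drives the magnesium alloy into tension and the brass into compression.
Setting the final lengths equal and cancelling L: (α₁ − α₂)ΔT = P/(A₁E₁) + P/(A₂E₂).
|α₁ − α₂|·ΔT = 7.4×10⁻⁶ × 169 = 0.001251.
1/(A₁E₁) + 1/(A₂E₂) = 1/(1925×101×10³) + 1/(1625×46×10³) = 1.852×10⁻⁸ N⁻¹.
P = 0.001251 / 1.852×10⁻⁸ = 67520 N = 67.52 kN.
σ_{magnesium alloy} = P/A₂ = 67520/1625 = 41.55 MPa, tensile.

σ ≈ 41.6 MPa (tensile)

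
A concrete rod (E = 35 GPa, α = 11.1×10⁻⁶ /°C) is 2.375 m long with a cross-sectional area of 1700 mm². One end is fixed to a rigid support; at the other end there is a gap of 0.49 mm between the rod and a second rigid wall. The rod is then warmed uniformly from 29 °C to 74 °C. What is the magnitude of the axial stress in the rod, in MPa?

σ ≈ 10.3 MPa (compressive)

Unrestrained expansion: δ_free = αΔT L = 11.1×10⁻⁶ × 45 × 2375 = 1.186 mm.
The gap closes (δ_free > 0.49 mm) and the wall then resists a further 1.186 − 0.49 = 0.6963 mm of expansion.
Compatibility: PL/(AE) = 0.6963 mm, so σ = P/A = E × (0.6963/2375) = 10.26 MPa.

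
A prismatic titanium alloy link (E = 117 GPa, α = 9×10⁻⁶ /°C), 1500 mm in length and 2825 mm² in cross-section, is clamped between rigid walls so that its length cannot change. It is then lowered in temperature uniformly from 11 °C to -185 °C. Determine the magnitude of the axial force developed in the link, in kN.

The ends cannot move, so σ = EαΔT = 117×10³ × 9×10⁻⁶ × 196 = 206.4 MPa.
P = AEαΔT = 2825 × 117×10³ × 9×10⁻⁶ × 196 = 583 kN (tensile).

P ≈ 583 kN (tensile)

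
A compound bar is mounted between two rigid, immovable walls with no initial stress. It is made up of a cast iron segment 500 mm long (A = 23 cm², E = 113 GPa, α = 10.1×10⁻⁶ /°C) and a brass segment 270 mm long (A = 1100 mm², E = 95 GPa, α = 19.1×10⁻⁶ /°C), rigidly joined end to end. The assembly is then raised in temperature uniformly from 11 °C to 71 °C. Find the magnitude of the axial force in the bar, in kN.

P ≈ 136 kN (compressive)

With the walls removed the bar would change length by δ_free = Σ αᵢΔT Lᵢ = 10.1×10⁻⁶×60×500 + 19.1×10⁻⁶×60×270 = 0.6124 mm.
The walls prevent any net length change, so an axial force P (same in every segment) develops. Compatibility: P · Σ Lᵢ/(AᵢEᵢ) = δ_free.
The series flexibility is Σ Lᵢ/(AᵢEᵢ) = 500/(2300×113×10³) + 270/(1100×95×10³) = 4.508×10⁻⁶ mm/N.
Hence P = δ_free / Σ(L/AE) = 0.6124/4.508×10⁻⁶ = 135.9 kN (compressive).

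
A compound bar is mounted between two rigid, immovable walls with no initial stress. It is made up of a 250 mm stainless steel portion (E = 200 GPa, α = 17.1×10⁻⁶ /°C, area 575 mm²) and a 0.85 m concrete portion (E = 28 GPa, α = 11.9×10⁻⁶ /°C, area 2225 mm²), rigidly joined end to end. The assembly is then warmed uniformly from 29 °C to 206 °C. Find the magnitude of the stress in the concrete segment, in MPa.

σ ≈ 72.4 MPa (compressive)

With the walls removed the bar would change length by δ_free = Σ αᵢΔT Lᵢ = 17.1×10⁻⁶×177×250 + 11.9×10⁻⁶×177×850 = 2.547 mm.
The rigid supports impose zero overall length change; the single axial force P common to all segments must satisfy P Σ Lᵢ/(AᵢEᵢ) = δ_free.
Σ Lᵢ/(AᵢEᵢ) = 250/(575×200×10³) + 850/(2225×28×10³) = 1.582×10⁻⁵ mm/N.
So P = 2.547 / 1.582×10⁻⁵ = 161 kN, compressive.
σ_{concrete} = P / A = 161000 / 2225 = 72.37 MPa.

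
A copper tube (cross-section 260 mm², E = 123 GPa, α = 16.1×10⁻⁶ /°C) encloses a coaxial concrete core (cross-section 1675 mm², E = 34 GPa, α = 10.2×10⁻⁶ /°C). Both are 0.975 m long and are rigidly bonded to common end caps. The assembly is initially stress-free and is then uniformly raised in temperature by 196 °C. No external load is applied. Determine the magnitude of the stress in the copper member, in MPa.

σ ≈ 91.1 MPa (compressive)

Both members must finish at the same length. With the larger α, the copper tends to over-expand; the plates restrain it, putting the copper in compression and the concrete in tension. With no external load the two internal forces are equal and opposite, magnitude P.
Setting the final lengths equal and cancelling L: (α₁ − α₂)ΔT = P/(A₁E₁) + P/(A₂E₂).
|α₁ − α₂|·ΔT = 5.9×10⁻⁶ × 196 = 0.001156.
1/(A₁E₁) + 1/(A₂E₂) = 1/(260×123×10³) + 1/(1675×34×10³) = 4.883×10⁻⁸ N⁻¹.
P = 0.001156 / 4.883×10⁻⁸ = 23680 N = 23.68 kN.
σ_{copper} = P/A₁ = 23680/260 = 91.09 MPa, compressive.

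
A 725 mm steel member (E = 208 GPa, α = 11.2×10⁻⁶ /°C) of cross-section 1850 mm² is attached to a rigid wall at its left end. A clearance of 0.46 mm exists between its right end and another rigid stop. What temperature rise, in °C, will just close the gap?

Contact occurs when the free expansion equals the gap: αΔT L = 0.46 mm.
ΔT = 0.46 / (11.2×10⁻⁶ × 725) = 56.65 °C.

ΔT ≈ 56.7 °C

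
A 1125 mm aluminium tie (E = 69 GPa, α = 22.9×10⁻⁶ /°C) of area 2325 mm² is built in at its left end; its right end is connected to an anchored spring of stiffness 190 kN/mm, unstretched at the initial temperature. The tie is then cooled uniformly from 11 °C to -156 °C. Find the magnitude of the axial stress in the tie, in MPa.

σ ≈ 151 MPa (tensile)

Free thermal contraction: δ_free = αΔT L = 22.9×10⁻⁶ × 167 × 1125 = 4.302 mm.
With a force P in the spring, the elastic change of the tie is PL/(AE) and that of the spring is P/k; compatibility requires their sum to equal δ_free.
So P = δ_free / [L/(AE) + 1/k] = 4.302 / [ 1125/(2325×69×10³) + 1/(190×10³) ].
P = 4.302 / 1.228×10⁻⁵ = 350500 N.
σ = P/A = 350500/2325 = 150.7 MPa.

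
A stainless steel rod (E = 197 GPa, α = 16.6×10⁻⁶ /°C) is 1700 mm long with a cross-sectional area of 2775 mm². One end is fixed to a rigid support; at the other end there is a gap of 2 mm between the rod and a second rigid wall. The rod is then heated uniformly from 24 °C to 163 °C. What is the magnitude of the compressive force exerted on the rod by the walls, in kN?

P ≈ 618 kN

Unrestrained expansion: δ_free = αΔT L = 16.6×10⁻⁶ × 139 × 1700 = 3.923 mm.
After closing the 2 mm clearance, 3.923 − 2 = 1.923 mm of expansion remains to be suppressed by the wall.
That suppressed elongation corresponds to σ = E·Δ/L = 197×10³ × 1.923/1700 = 222.8 MPa.
P = σA = 222.8 × 2775 = 618.3 kN.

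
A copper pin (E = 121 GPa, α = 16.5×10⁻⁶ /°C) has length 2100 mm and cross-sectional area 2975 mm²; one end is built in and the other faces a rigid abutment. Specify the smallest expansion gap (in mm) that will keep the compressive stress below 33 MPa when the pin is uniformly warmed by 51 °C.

g ≈ 1.19 mm

Free expansion if unrestrained: δ_free = αΔT L = 16.5×10⁻⁶ × 51 × 2100 = 1.767 mm.
At the allowable stress the elastic shortening the wall may impose is σL/E = 33 × 2100 / (121×10³) = 0.5727 mm.
The gap must absorb the remainder: g_min = 1.767 − 0.5727 = 1.194 mm.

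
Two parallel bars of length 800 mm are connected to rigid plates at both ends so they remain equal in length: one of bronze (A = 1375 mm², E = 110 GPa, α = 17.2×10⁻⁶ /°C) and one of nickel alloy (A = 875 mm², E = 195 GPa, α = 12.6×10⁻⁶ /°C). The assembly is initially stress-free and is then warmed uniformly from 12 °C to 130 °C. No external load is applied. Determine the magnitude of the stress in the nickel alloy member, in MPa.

σ ≈ 49.7 MPa (tensile)

Equilibrium of a rigid end plate with no external load gives equal and opposite internal forces ±P in the two members. Since α_{bronze} > α_{nickel alloy}, heating drives the bronze into compression and the nickel alloy into tension.
Setting the final lengths equal and cancelling L: (α₁ − α₂)ΔT = P/(A₁E₁) + P/(A₂E₂).
|α₁ − α₂|·ΔT = 4.6×10⁻⁶ × 118 = 0.0005428.
1/(A₁E₁) + 1/(A₂E₂) = 1/(1375×110×10³) + 1/(875×195×10³) = 1.247×10⁻⁸ N⁻¹.
So P = 0.0005428 / 1.247×10⁻⁸ = 43.52 kN.
σ_{nickel alloy} = P/A₂ = 43520/875 = 49.74 MPa, tensile.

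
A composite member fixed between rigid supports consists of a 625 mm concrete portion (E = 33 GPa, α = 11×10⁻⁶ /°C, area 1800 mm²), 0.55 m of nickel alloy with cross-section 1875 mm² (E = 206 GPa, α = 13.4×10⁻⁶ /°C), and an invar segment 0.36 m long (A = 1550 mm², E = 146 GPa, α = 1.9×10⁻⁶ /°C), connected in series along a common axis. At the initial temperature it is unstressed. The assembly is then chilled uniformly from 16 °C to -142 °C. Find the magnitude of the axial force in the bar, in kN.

With the walls removed the bar would change length by δ_free = Σ αᵢΔT Lᵢ = 11×10⁻⁶×158×625 + 13.4×10⁻⁶×158×550 + 1.9×10⁻⁶×158×360 = 2.359 mm.
The walls prevent any net length change, so an axial force P (same in every segment) develops. Compatibility: P · Σ Lᵢ/(AᵢEᵢ) = δ_free.
Σ Lᵢ/(AᵢEᵢ) = 625/(1800×33×10³) + 550/(1875×206×10³) + 360/(1550×146×10³) = 1.354×10⁻⁵ mm/N.
P = 2.359 / 1.354×10⁻⁵ = 174300 N = 174.3 kN, tensile.

P ≈ 174 kN (tensile)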